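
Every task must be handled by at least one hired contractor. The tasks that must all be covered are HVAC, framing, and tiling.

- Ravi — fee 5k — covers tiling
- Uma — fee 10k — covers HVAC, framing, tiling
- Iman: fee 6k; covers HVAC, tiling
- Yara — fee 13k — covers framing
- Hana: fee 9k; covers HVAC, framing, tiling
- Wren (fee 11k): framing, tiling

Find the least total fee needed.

9

The greedy cost-per-new-task heuristic would pick Iman and Hana for 15, but a cheaper cover exists.
Hana alone covers HVAC, framing, tiling — every task.
Total fee: 9.
No cover costs less than 9.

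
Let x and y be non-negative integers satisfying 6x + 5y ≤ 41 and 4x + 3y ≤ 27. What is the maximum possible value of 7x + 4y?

Relaxing integrality, the LP optimum is 47.25 at (x,y) = (6.75, 0), which is not an integer point.
(x,y)=(6,1): 6·6+5·1=41≤41, 4·6+3·1=27≤27, objective 46.
(x,y)=(5,2): 6·5+5·2=40≤41, 4·5+3·2=26≤27, objective 43.
(x,y)=(6,0): 6·6+5·0=36≤41, 4·6+3·0=24≤27, objective 42.
(x,y)=(5,1): 6·5+5·1=35≤41, 4·5+3·1=23≤27, objective 39.
The best lattice point is (6,1), giving 46.

46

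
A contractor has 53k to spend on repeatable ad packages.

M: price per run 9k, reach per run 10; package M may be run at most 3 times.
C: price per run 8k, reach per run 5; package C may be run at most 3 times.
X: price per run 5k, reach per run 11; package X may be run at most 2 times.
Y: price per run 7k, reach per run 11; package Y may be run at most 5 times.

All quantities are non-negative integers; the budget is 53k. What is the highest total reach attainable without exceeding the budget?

82

1×C, 2×X, and 5×Y: price 53 ≤ 53, reach 1·5 + 2·11 + 5·11 = 82.
2×X and 5×Y: price 45 ≤ 53, reach 2·11 + 5·11 = 77.
Best is 82.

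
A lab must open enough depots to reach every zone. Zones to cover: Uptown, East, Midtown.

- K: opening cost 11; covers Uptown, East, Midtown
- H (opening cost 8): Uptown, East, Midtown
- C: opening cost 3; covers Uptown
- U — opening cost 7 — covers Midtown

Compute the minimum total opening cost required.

8

This is a weighted set-cover instance.
H alone covers Uptown, East, Midtown — every zone.
Total opening cost: 8.
No cover costs less than 8.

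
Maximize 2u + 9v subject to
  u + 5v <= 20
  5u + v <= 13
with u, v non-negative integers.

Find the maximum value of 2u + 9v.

The continuous relaxation peaks at (1.88, 3.62) with value 36.38; rounding to a feasible lattice point costs some objective.
(u,v)=(0,4) is feasible, giving 36.
(u,v)=(2,3) is feasible, giving 31.
(u,v)=(1,3) is feasible, giving 29.
(u,v)=(0,3) is feasible, giving 27.
The best lattice point is (0,4), giving 36.

36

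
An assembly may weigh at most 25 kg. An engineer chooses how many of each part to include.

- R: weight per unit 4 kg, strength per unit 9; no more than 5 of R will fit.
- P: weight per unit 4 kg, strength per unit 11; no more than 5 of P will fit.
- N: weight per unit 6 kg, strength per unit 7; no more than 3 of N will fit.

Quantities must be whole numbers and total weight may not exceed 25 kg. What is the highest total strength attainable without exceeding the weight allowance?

This is a bounded integer knapsack.
Take 1×R and 5×P: weight 24 ≤ 25, strength 1·9 + 5·11 = 64.
P has the best ratio (11/4) and is taken to its limit of 5; remaining capacity is filled optimally with the others.

64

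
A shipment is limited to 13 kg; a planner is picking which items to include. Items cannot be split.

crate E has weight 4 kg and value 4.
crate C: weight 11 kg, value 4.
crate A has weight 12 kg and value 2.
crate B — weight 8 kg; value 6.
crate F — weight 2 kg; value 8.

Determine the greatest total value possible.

14

Take crate B and crate F: weight 8 + 2 = 10 ≤ 13, value 6 + 8 = 14.
No other feasible combination does better.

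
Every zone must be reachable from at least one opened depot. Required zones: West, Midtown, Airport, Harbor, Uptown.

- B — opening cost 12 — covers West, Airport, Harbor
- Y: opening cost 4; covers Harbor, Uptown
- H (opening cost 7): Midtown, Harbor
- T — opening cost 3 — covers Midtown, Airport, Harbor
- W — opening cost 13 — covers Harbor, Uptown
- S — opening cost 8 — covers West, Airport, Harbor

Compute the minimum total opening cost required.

This is an integer covering problem.
Choose Y, T, and S: together they cover West, Midtown, Airport, Harbor, Uptown — every zone.
Total opening cost: 4 + 3 + 8 = 15.
No cover costs less than 15.

15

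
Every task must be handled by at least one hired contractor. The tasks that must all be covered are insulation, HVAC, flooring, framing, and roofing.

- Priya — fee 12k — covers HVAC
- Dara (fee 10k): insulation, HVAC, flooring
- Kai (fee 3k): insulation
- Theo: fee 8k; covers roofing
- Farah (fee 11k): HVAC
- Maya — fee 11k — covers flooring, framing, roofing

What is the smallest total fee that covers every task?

Choose Dara and Maya: together they cover insulation, HVAC, flooring, framing, roofing — every task.
Total fee: 10 + 11 = 21.

21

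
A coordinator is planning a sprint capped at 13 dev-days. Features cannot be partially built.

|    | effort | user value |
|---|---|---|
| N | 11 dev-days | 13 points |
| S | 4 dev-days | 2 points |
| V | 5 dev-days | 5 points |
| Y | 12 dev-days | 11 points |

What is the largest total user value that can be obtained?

Allowing fractional choices, the relaxed optimum would be about 15.0, but features are indivisible.
N: effort 11 ≤ 13, user value 13.
S + V: effort 4 + 5 = 9 ≤ 13, user value 2 + 5 = 7.
Y: effort 12 ≤ 13, user value 11.
Best is N with total user value 13.

13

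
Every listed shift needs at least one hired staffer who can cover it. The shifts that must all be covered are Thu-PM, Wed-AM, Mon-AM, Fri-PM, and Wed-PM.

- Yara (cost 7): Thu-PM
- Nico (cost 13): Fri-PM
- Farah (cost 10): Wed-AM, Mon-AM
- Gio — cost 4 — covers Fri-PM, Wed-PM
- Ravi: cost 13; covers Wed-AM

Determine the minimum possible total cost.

This is an integer covering problem.
Choose Yara, Farah, and Gio: together they cover Thu-PM, Wed-AM, Mon-AM, Fri-PM, Wed-PM — every shift.
Total cost: 7 + 10 + 4 = 21.
No cover costs less than 21.

21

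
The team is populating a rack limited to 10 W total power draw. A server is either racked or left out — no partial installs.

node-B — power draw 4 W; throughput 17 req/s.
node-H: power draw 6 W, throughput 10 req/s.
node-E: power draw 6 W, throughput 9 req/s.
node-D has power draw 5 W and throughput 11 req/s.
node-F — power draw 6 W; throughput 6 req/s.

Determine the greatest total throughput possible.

node-B + node-H: power draw 4 + 6 = 10 ≤ 10, throughput 17 + 10 = 27.
node-B + node-D: power draw 4 + 5 = 9 ≤ 10, throughput 17 + 11 = 28.
node-B + node-E: power draw 4 + 6 = 10 ≤ 10, throughput 17 + 9 = 26.
Best is node-B and node-D with total throughput 28.

28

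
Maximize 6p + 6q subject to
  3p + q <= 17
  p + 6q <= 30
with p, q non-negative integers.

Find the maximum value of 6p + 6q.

48

(p,q)=(4,4): 3·4+1·4=16≤17, 1·4+6·4=28≤30, objective 48.
(p,q)=(3,4): 3·3+1·4=13≤17, 1·3+6·4=27≤30, objective 42.
(p,q)=(4,3): 3·4+1·3=15≤17, 1·4+6·3=22≤30, objective 42.
Maximum is 48 at (p,q)=(4,4).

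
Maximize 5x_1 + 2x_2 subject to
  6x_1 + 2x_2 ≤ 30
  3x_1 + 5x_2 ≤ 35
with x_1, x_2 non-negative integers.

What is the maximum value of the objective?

The continuous relaxation peaks at (3.33, 5) with value 26.67; rounding to a feasible lattice point costs some objective.
(x_1,x_2)=(4,3) is feasible, giving 26.
(x_1,x_2)=(3,5) is feasible, giving 25.
(x_1,x_2)=(4,2) is feasible, giving 24.
(x_1,x_2)=(3,4) is feasible, giving 23.
Maximum is 26 at (x_1,x_2)=(4,3).

26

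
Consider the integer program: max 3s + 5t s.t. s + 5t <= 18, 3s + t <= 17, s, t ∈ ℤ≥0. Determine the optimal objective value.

Relaxing integrality, the LP optimum is 27.57 at (s,t) = (4.79, 2.64), which is not an integer point.
(s,t)=(5,2): 1·5+5·2=15≤18, 3·5+1·2=17≤17, objective 25.
(s,t)=(3,3): 1·3+5·3=18≤18, 3·3+1·3=12≤17, objective 24.
No feasible integer point exceeds 25.

25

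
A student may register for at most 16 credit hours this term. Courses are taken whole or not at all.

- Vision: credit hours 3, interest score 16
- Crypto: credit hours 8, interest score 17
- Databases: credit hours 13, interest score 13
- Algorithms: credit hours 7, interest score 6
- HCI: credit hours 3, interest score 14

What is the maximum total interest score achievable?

47

Allowing fractional choices, the relaxed optimum would be about 49.0, but courses are indivisible.
Vision + Algorithms + HCI: credit hours 3 + 7 + 3 = 13 ≤ 16, interest score 16 + 6 + 14 = 36.
Vision + Crypto + HCI: credit hours 3 + 8 + 3 = 14 ≤ 16, interest score 16 + 17 + 14 = 47.
Best is Vision, Crypto, and HCI with total interest score 47.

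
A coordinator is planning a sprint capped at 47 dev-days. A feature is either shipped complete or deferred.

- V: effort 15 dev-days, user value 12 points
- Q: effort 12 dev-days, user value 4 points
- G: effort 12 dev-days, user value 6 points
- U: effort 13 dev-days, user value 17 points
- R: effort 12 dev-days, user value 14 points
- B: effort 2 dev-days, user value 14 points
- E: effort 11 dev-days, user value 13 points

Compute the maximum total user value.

58

This is an integer program with binary decision variables.
U + R + B + E: effort 13 + 12 + 2 + 11 = 38 ≤ 47, user value 17 + 14 + 14 + 13 = 58.
V + U + R + B: effort 15 + 13 + 12 + 2 = 42 ≤ 47, user value 12 + 17 + 14 + 14 = 57.
Best is U, R, B, and E with total user value 58.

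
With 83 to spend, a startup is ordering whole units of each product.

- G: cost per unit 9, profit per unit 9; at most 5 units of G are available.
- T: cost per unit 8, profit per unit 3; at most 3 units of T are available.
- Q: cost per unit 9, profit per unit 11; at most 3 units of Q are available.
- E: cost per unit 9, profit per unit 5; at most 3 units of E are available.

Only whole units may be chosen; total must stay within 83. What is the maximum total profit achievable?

83

5×G, 1×T, and 3×Q: cost 80 ≤ 83, profit 5·9 + 1·3 + 3·11 = 81.
5×G, 3×Q, and 1×E: cost 81 ≤ 83, profit 5·9 + 3·11 + 1·5 = 83.
Best is 83.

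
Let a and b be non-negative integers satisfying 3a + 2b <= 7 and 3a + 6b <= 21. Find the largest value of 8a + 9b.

27

(a,b)=(0,3) is feasible, giving 27.
(a,b)=(1,2) is feasible, giving 26.
(a,b)=(0,2) is feasible, giving 18.
Maximum is 27 at (a,b)=(0,3).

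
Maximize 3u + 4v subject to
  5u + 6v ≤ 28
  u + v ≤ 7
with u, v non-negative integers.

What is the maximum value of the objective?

Relaxing integrality, the LP optimum is 18.67 at (u,v) = (0, 4.67), which is not an integer point.
(u,v)=(2,3): 5·2+6·3=28≤28, 1·2+1·3=5≤7, objective 18.
(u,v)=(3,2): 5·3+6·2=27≤28, 1·3+1·2=5≤7, objective 17.
(u,v)=(0,4): 5·0+6·4=24≤28, 1·0+1·4=4≤7, objective 16.
Maximum is 18 at (u,v)=(2,3).

18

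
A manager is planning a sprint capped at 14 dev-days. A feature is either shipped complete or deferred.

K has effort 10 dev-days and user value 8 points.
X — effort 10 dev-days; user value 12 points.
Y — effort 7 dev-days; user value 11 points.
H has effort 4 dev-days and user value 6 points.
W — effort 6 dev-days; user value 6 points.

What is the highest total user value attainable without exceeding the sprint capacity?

18

X + H: effort 10 + 4 = 14 ≤ 14, user value 12 + 6 = 18.
Y + H: effort 7 + 4 = 11 ≤ 14, user value 11 + 6 = 17.
Best is X and H with total user value 18.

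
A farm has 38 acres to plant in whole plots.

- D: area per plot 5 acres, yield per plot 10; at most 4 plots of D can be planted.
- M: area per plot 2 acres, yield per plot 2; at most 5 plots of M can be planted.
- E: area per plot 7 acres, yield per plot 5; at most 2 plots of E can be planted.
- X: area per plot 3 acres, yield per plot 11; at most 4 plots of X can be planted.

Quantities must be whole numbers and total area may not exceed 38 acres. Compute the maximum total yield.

90

X has the best ratio (11/3); taking only X gives at most 4×11 = 44 (stopped by the supply cap of 4).
Mixing does better — 4×D, 3×M, and 4×X: area 38 ≤ 38, yield 4·10 + 3·2 + 4·11 = 90.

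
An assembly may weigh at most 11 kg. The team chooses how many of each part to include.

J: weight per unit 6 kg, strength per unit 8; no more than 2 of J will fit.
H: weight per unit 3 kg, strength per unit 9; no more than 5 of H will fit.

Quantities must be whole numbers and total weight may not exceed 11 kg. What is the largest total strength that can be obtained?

This is a bounded integer knapsack.
H has the best ratio (9/3); taking only H gives at most 3×9 = 27 (stopped by the weight limit).
Optimal: 3×H: weight 9 ≤ 11, strength 3·9 = 27.

27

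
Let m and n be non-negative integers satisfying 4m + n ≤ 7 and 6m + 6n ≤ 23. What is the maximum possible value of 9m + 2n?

Relaxing integrality, the LP optimum is 15.75 at (m,n) = (1.75, 0), which is not an integer point.
(m,n)=(1,2): 4·1+1·2=6≤7, 6·1+6·2=18≤23, objective 13.
(m,n)=(1,1): 4·1+1·1=5≤7, 6·1+6·1=12≤23, objective 11.
(m,n)=(1,0): 4·1+1·0=4≤7, 6·1+6·0=6≤23, objective 9.
(m,n)=(0,3): 4·0+1·3=3≤7, 6·0+6·3=18≤23, objective 6.
Maximum is 13 at (m,n)=(1,2).

13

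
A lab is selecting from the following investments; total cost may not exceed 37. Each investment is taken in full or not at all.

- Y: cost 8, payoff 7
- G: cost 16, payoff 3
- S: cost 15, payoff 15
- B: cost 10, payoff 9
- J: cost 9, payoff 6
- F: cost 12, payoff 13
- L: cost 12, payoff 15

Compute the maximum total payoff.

39

Take S, B, and L: cost 15 + 10 + 12 = 37 ≤ 37, payoff 15 + 9 + 15 = 39.
No other feasible combination does better.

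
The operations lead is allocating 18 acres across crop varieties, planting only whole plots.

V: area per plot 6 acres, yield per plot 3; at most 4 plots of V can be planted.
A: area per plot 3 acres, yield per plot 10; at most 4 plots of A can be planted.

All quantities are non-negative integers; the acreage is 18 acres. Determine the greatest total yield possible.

43

A has the best ratio (10/3); taking only A gives at most 4×10 = 40 (stopped by the supply cap of 4).
Mixing does better — 1×V and 4×A: area 18 ≤ 18, yield 1·3 + 4·10 = 43.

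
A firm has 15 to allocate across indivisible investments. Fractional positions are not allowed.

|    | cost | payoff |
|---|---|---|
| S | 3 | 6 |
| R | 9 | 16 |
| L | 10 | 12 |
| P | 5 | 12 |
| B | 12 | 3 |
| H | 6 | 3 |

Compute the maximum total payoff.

Allowing fractional choices, the relaxed optimum would be about 30.4, but investments are indivisible.
R + P: cost 9 + 5 = 14 ≤ 15, payoff 16 + 12 = 28.
L + P: cost 10 + 5 = 15 ≤ 15, payoff 12 + 12 = 24.
Best is R and P with total payoff 28.

28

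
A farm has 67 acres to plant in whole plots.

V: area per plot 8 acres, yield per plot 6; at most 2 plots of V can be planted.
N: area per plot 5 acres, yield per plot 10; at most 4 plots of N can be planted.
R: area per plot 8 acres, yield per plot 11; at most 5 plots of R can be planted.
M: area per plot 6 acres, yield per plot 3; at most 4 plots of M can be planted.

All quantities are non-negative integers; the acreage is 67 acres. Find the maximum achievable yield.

98

Take 4×N, 5×R, and 1×M: area 66 ≤ 67, yield 4·10 + 5·11 + 1·3 = 98.
N has the best ratio (10/5) and is taken to its limit of 4; remaining capacity is filled optimally with the others.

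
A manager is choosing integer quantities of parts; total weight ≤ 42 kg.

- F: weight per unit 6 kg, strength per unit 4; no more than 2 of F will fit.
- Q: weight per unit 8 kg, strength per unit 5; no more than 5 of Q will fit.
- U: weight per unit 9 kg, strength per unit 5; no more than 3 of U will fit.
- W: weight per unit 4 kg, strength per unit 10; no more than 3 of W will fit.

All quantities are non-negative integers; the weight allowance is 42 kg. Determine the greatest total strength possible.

49

2×F, 2×U, and 3×W: weight 42 ≤ 42, strength 2·4 + 2·5 + 3·10 = 48.
1×F, 3×Q, and 3×W: weight 42 ≤ 42, strength 1·4 + 3·5 + 3·10 = 49.
Best is 49.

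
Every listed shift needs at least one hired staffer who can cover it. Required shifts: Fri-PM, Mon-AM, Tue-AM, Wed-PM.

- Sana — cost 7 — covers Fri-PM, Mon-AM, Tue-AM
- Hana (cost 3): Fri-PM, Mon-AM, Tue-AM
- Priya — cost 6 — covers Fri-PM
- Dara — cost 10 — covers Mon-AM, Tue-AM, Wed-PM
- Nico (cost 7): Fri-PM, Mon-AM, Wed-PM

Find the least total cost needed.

10

Choose Hana and Nico: together they cover Fri-PM, Mon-AM, Tue-AM, Wed-PM — every shift.
Total cost: 3 + 7 = 10.
No cover costs less than 10.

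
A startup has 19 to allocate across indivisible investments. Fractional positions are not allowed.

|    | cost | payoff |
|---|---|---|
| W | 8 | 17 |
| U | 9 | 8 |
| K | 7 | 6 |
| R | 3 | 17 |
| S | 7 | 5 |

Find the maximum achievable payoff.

W + K + R: cost 8 + 7 + 3 = 18 ≤ 19, payoff 17 + 6 + 17 = 40.
W + R: cost 8 + 3 = 11 ≤ 19, payoff 17 + 17 = 34.
W + R + S: cost 8 + 3 + 7 = 18 ≤ 19, payoff 17 + 17 + 5 = 39.
Best is W, K, and R with total payoff 40.

40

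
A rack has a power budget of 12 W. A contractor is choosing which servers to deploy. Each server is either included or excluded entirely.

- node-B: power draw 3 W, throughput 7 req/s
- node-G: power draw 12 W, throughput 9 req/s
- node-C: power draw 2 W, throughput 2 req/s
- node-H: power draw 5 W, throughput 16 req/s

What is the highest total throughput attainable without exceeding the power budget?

node-B + node-H: power draw 3 + 5 = 8 ≤ 12, throughput 7 + 16 = 23.
node-C + node-H: power draw 2 + 5 = 7 ≤ 12, throughput 2 + 16 = 18.
node-B + node-C + node-H: power draw 3 + 2 + 5 = 10 ≤ 12, throughput 7 + 2 + 16 = 25.
Best is node-B, node-C, and node-H with total throughput 25.

25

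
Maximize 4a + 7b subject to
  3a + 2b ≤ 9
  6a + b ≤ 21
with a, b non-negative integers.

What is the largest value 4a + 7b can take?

(a,b)=(0,4): 3·0+2·4=8≤9, 6·0+1·4=4≤21, objective 28.
(a,b)=(1,3): 3·1+2·3=9≤9, 6·1+1·3=9≤21, objective 25.
(a,b)=(0,3): 3·0+2·3=6≤9, 6·0+1·3=3≤21, objective 21.
No feasible integer point exceeds 28.

28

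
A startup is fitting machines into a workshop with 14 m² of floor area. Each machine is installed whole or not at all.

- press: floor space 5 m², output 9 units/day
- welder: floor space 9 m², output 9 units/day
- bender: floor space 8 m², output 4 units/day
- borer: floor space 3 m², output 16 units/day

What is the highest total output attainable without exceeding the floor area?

Take press and borer: floor space 5 + 3 = 8 ≤ 14, output 9 + 16 = 25.
No feasible combination exceeds this.

25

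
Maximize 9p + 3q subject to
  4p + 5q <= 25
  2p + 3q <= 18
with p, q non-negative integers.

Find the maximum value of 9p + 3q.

54

The continuous relaxation peaks at (6.25, 0) with value 56.25; rounding to a feasible lattice point costs some objective.
(p,q)=(6,0): 4·6+5·0=24≤25, 2·6+3·0=12≤18, objective 54.
(p,q)=(5,1): 4·5+5·1=25≤25, 2·5+3·1=13≤18, objective 48.
(p,q)=(5,0): 4·5+5·0=20≤25, 2·5+3·0=10≤18, objective 45.
Maximum is 54 at (p,q)=(6,0).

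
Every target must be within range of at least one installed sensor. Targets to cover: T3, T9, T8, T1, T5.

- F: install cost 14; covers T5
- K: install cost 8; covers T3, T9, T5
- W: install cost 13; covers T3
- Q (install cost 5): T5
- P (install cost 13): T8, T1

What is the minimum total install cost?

21

Choose K and P: together they cover T3, T9, T8, T1, T5 — every target.
Total install cost: 8 + 13 = 21.
No cover costs less than 21.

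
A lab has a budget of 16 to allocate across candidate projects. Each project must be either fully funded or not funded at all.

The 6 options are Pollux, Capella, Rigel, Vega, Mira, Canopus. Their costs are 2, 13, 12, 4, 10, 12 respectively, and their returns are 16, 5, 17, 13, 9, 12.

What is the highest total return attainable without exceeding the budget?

38

Allowing fractional choices, the relaxed optimum would be about 43.2, but projects are indivisible.
Pollux + Rigel: cost 2 + 12 = 14 ≤ 16, return 16 + 17 = 33.
Rigel + Vega: cost 12 + 4 = 16 ≤ 16, return 17 + 13 = 30.
Pollux + Vega + Mira: cost 2 + 4 + 10 = 16 ≤ 16, return 16 + 13 + 9 = 38.
Best is Pollux, Vega, and Mira with total return 38.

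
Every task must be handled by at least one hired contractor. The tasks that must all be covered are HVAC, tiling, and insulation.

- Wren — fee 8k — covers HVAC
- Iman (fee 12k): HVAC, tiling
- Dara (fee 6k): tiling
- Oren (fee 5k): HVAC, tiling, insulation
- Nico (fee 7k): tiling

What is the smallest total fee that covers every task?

Oren alone covers HVAC, tiling, insulation — every task.
Total fee: 5.
No cover costs less than 5.

5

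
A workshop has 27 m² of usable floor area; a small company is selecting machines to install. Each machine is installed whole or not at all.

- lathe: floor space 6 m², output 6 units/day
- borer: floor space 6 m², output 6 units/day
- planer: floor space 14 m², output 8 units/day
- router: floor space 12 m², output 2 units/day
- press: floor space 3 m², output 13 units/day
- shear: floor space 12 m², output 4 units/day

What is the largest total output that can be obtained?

29

Treat it as a binary knapsack problem.
lathe + borer + press + shear: floor space 6 + 6 + 3 + 12 = 27 ≤ 27, output 6 + 6 + 13 + 4 = 29.
lathe + planer + press: floor space 6 + 14 + 3 = 23 ≤ 27, output 6 + 8 + 13 = 27.
Best is lathe, borer, press, and shear with total output 29.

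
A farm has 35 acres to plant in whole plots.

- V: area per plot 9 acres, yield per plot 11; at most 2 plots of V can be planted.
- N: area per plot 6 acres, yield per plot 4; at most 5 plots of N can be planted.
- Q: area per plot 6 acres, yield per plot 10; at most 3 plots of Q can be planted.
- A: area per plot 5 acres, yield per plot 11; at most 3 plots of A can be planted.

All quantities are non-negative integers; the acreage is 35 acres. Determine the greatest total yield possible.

63

1×N, 2×Q, and 3×A: area 33 ≤ 35, yield 1·4 + 2·10 + 3·11 = 57.
3×Q and 3×A: area 33 ≤ 35, yield 3·10 + 3·11 = 63.
Best is 63.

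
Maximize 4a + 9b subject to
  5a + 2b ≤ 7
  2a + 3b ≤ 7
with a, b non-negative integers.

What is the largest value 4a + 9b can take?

18

(a,b)=(0,2): 5·0+2·2=4≤7, 2·0+3·2=6≤7, objective 18.
(a,b)=(1,1): 5·1+2·1=7≤7, 2·1+3·1=5≤7, objective 13.
Maximum is 18 at (a,b)=(0,2).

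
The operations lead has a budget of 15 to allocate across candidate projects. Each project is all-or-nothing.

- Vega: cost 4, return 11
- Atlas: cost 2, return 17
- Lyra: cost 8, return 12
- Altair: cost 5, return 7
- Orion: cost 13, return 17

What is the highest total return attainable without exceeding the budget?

40

Allowing fractional choices, the relaxed optimum would be about 41.4, but projects are indivisible.
Atlas + Lyra + Altair: cost 2 + 8 + 5 = 15 ≤ 15, return 17 + 12 + 7 = 36.
Vega + Atlas + Lyra: cost 4 + 2 + 8 = 14 ≤ 15, return 11 + 17 + 12 = 40.
Best is Vega, Atlas, and Lyra with total return 40.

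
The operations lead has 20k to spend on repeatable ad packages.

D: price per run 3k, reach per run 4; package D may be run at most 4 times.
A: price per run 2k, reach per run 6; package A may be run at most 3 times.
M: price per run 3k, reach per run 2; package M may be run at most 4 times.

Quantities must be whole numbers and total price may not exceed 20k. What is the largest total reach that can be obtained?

34

A has the best ratio (6/2); taking only A gives at most 3×6 = 18 (stopped by the supply cap of 3).
Mixing does better — 4×D and 3×A: price 18 ≤ 20, reach 4·4 + 3·6 = 34.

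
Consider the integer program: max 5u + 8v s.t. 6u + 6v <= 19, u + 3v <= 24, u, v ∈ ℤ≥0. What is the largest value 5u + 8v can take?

(u,v)=(0,3) is feasible, giving 24.
(u,v)=(1,2) is feasible, giving 21.
The best lattice point is (0,3), giving 24.

24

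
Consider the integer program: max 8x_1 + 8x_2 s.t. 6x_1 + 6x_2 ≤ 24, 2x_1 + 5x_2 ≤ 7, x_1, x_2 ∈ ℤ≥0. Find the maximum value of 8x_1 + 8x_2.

The continuous relaxation peaks at (3.5, 0) with value 28.00; rounding to a feasible lattice point costs some objective.
(x_1,x_2)=(3,0) is feasible, giving 24.
(x_1,x_2)=(2,0) is feasible, giving 16.
The best lattice point is (3,0), giving 24.

24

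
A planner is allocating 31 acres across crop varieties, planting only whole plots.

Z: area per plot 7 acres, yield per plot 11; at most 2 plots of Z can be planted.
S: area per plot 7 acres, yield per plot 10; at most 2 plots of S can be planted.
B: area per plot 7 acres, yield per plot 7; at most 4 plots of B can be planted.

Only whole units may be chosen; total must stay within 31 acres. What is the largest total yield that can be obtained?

42

2×Z, 1×S, and 1×B: area 28 ≤ 31, yield 2·11 + 1·10 + 1·7 = 39.
2×Z and 2×S: area 28 ≤ 31, yield 2·11 + 2·10 = 42.
Best is 42.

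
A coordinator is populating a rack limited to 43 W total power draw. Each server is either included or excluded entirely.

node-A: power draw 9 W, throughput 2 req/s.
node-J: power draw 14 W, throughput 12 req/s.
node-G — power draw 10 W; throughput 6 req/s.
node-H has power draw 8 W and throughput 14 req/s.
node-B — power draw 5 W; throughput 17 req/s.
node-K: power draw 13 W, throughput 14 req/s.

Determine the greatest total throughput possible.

57

This is an integer program with binary decision variables.
Allowing fractional choices, the relaxed optimum would be about 58.8, but servers are indivisible.
node-G + node-H + node-B + node-K: power draw 10 + 8 + 5 + 13 = 36 ≤ 43, throughput 6 + 14 + 17 + 14 = 51.
node-J + node-H + node-B + node-K: power draw 14 + 8 + 5 + 13 = 40 ≤ 43, throughput 12 + 14 + 17 + 14 = 57.
node-J + node-G + node-H + node-B: power draw 14 + 10 + 8 + 5 = 37 ≤ 43, throughput 12 + 6 + 14 + 17 = 49.
Best is node-J, node-H, node-B, and node-K with total throughput 57.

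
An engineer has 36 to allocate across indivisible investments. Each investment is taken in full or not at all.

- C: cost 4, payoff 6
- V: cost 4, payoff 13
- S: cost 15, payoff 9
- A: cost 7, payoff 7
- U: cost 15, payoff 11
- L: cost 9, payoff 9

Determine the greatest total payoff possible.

This is an integer program with binary decision variables.
Take V, A, U, and L: cost 4 + 7 + 15 + 9 = 35 ≤ 36, payoff 13 + 7 + 11 + 9 = 40.
No other feasible combination does better.

40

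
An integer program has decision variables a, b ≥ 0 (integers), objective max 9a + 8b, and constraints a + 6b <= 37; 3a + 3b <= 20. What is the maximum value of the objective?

(a,b)=(6,0) is feasible, giving 54.
(a,b)=(5,1) is feasible, giving 53.
The best lattice point is (6,0), giving 54.

54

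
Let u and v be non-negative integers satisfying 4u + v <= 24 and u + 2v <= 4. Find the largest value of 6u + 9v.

24

(u,v)=(4,0): 4·4+1·0=16≤24, 1·4+2·0=4≤4, objective 24.
(u,v)=(3,0): 4·3+1·0=12≤24, 1·3+2·0=3≤4, objective 18.
Maximum is 24 at (u,v)=(4,0).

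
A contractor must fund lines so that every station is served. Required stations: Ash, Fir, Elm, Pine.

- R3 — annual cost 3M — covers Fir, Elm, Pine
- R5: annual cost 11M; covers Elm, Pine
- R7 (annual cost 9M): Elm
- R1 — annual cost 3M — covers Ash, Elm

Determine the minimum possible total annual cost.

Choose R3 and R1: together they cover Ash, Fir, Elm, Pine — every station.
Total annual cost: 3 + 3 = 6.

6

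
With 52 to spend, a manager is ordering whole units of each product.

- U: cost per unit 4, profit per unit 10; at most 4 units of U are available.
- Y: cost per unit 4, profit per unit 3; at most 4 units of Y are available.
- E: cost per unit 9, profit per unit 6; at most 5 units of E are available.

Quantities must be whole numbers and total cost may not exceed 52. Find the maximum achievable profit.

4×U, 2×Y, and 3×E: cost 51 ≤ 52, profit 4·10 + 2·3 + 3·6 = 64.
4×U and 4×E: cost 52 ≤ 52, profit 4·10 + 4·6 = 64.
Best is 64.

64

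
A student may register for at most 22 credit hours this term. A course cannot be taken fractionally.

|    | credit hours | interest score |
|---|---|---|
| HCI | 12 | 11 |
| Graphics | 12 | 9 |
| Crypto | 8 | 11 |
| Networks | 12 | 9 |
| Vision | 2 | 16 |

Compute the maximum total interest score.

Take HCI, Crypto, and Vision: credit hours 12 + 8 + 2 = 22 ≤ 22, interest score 11 + 11 + 16 = 38.
No other feasible combination does better.

38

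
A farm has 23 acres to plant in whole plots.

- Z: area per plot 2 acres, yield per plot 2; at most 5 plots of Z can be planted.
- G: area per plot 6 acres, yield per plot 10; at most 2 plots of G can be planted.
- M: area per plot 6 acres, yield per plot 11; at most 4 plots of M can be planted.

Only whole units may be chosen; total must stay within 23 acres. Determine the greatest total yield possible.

37

This is a bounded integer knapsack.
2×Z and 3×M: area 22 ≤ 23, yield 2·2 + 3·11 = 37.
2×Z, 1×G, and 2×M: area 22 ≤ 23, yield 2·2 + 1·10 + 2·11 = 36.
Best is 37.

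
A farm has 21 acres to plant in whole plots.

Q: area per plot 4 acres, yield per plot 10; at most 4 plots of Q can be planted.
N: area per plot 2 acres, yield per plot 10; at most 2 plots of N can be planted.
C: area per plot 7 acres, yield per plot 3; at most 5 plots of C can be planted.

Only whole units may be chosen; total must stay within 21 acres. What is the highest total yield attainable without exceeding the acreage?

Take 4×Q and 2×N: area 20 ≤ 21, yield 4·10 + 2·10 = 60.
N has the best ratio (10/2) and is taken to its limit of 2; remaining capacity is filled optimally with the others.

60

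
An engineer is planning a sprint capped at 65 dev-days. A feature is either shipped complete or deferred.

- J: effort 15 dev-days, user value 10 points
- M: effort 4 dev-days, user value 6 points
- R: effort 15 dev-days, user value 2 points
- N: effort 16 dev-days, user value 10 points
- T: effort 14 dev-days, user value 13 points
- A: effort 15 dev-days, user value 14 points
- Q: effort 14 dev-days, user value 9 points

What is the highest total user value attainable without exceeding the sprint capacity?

This is an integer program with binary decision variables.
Allowing fractional choices, the relaxed optimum would be about 53.9, but features are indivisible.
M + N + T + A + Q: effort 4 + 16 + 14 + 15 + 14 = 63 ≤ 65, user value 6 + 10 + 13 + 14 + 9 = 52.
J + M + N + T + A: effort 15 + 4 + 16 + 14 + 15 = 64 ≤ 65, user value 10 + 6 + 10 + 13 + 14 = 53.
J + M + T + A + Q: effort 15 + 4 + 14 + 15 + 14 = 62 ≤ 65, user value 10 + 6 + 13 + 14 + 9 = 52.
Best is J, M, N, T, and A with total user value 53.

53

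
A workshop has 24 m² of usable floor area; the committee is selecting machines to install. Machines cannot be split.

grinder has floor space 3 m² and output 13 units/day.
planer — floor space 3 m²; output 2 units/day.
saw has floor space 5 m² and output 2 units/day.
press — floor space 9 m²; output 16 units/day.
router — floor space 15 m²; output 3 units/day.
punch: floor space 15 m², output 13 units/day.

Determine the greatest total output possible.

33

This is a 0-1 knapsack instance.
Take grinder, planer, saw, and press: floor space 3 + 3 + 5 + 9 = 20 ≤ 24, output 13 + 2 + 2 + 16 = 33.
No other feasible combination does better.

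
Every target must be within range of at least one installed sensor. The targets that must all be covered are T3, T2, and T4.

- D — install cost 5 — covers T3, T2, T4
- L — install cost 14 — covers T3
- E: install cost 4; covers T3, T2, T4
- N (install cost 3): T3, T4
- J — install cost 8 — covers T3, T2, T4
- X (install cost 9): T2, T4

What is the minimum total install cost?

E alone covers T3, T2, T4 — every target.
Total install cost: 4.
No cover costs less than 4.

4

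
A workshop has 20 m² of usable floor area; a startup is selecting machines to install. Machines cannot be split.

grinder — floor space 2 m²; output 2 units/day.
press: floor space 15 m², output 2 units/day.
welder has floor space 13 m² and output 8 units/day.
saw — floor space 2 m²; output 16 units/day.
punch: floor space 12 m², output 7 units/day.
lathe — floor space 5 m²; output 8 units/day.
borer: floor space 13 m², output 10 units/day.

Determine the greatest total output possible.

Allowing fractional choices, the relaxed optimum would be about 34.5, but machines are indivisible.
saw + lathe + borer: floor space 2 + 5 + 13 = 20 ≤ 20, output 16 + 8 + 10 = 34.
welder + saw + lathe: floor space 13 + 2 + 5 = 20 ≤ 20, output 8 + 16 + 8 = 32.
saw + punch + lathe: floor space 2 + 12 + 5 = 19 ≤ 20, output 16 + 7 + 8 = 31.
Best is saw, lathe, and borer with total output 34.

34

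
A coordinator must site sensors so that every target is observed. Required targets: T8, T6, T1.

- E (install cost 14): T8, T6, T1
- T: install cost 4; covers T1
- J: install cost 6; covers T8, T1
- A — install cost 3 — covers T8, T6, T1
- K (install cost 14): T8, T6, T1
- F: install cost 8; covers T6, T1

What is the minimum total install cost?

This is a weighted set-cover instance.
A alone covers T8, T6, T1 — every target.
Total install cost: 3.
No cover costs less than 3.

3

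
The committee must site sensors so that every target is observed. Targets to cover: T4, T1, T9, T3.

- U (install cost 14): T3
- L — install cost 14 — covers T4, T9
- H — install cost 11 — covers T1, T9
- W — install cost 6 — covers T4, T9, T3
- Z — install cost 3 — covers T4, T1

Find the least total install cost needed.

9

Choose W and Z: together they cover T4, T1, T9, T3 — every target.
Total install cost: 6 + 3 = 9.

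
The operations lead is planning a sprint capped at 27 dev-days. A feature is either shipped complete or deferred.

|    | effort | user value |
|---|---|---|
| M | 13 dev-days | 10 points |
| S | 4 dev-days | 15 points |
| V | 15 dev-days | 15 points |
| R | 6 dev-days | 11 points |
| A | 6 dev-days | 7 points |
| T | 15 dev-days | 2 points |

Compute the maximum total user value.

Allowing fractional choices, the relaxed optimum would be about 44.0, but features are indivisible.
S + V + R: effort 4 + 15 + 6 = 25 ≤ 27, user value 15 + 15 + 11 = 41.
S + V + A: effort 4 + 15 + 6 = 25 ≤ 27, user value 15 + 15 + 7 = 37.
M + S + R: effort 13 + 4 + 6 = 23 ≤ 27, user value 10 + 15 + 11 = 36.
Best is S, V, and R with total user value 41.

41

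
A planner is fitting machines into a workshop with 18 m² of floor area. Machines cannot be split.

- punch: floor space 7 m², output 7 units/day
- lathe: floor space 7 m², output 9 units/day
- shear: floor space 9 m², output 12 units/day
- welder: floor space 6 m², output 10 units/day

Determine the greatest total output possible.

22

This is a 0-1 knapsack instance.
lathe + welder: floor space 7 + 6 = 13 ≤ 18, output 9 + 10 = 19.
lathe + shear: floor space 7 + 9 = 16 ≤ 18, output 9 + 12 = 21.
shear + welder: floor space 9 + 6 = 15 ≤ 18, output 12 + 10 = 22.
Best is shear and welder with total output 22.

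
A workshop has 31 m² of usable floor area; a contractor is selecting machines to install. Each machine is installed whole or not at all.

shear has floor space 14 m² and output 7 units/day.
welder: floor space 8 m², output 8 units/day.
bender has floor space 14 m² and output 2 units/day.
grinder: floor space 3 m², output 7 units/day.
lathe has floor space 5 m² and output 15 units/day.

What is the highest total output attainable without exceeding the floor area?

Allowing fractional choices, the relaxed optimum would be about 37.1, but machines are indivisible.
welder + grinder + lathe: floor space 8 + 3 + 5 = 16 ≤ 31, output 8 + 7 + 15 = 30.
welder + bender + grinder + lathe: floor space 8 + 14 + 3 + 5 = 30 ≤ 31, output 8 + 2 + 7 + 15 = 32.
shear + welder + grinder + lathe: floor space 14 + 8 + 3 + 5 = 30 ≤ 31, output 7 + 8 + 7 + 15 = 37.
Best is shear, welder, grinder, and lathe with total output 37.

37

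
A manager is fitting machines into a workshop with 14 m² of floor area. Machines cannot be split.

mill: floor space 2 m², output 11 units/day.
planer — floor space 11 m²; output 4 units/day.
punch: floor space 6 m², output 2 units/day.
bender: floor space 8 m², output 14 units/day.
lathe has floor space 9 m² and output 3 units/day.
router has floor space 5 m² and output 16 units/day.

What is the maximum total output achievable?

This is a 0-1 knapsack instance.
Allowing fractional choices, the relaxed optimum would be about 39.2, but machines are indivisible.
bender + router: floor space 8 + 5 = 13 ≤ 14, output 14 + 16 = 30.
mill + router: floor space 2 + 5 = 7 ≤ 14, output 11 + 16 = 27.
mill + punch + router: floor space 2 + 6 + 5 = 13 ≤ 14, output 11 + 2 + 16 = 29.
Best is bender and router with total output 30.

30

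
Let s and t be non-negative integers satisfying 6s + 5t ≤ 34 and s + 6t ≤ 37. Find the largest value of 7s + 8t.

48

(s,t)=(0,6) is feasible, giving 48.
(s,t)=(1,5) is feasible, giving 47.
(s,t)=(0,5) is feasible, giving 40.
No feasible integer point exceeds 48.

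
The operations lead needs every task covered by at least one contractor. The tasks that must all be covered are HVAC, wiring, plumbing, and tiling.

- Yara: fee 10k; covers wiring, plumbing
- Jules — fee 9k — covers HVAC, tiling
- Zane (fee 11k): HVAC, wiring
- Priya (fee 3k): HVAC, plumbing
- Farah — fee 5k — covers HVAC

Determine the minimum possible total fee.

The greedy cost-per-new-task heuristic would pick Priya, Jules, and Yara for 22, but a cheaper cover exists.
Choose Yara and Jules: together they cover HVAC, wiring, plumbing, tiling — every task.
Total fee: 10 + 9 = 19.
No cover costs less than 19.

19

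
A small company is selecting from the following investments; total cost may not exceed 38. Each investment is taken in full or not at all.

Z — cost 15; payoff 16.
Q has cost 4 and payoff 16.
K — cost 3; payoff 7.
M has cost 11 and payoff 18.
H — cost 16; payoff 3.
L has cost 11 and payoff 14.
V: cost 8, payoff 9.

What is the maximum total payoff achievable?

64

Take Q, K, M, L, and V: cost 4 + 3 + 11 + 11 + 8 = 37 ≤ 38, payoff 16 + 7 + 18 + 14 + 9 = 64.
No other feasible combination does better.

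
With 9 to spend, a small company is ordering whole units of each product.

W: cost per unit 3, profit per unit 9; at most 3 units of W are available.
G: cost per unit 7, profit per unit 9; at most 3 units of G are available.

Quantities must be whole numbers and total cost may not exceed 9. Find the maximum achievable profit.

27

Take 3×W: cost 9 ≤ 9, profit 3·9 = 27.
W has the best ratio (9/3) and is taken to its limit of 3; remaining capacity is filled optimally with the others.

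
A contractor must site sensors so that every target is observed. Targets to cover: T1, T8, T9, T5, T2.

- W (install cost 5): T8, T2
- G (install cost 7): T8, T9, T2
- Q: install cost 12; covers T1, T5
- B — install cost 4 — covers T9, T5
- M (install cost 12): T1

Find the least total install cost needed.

This is a weighted set-cover instance.
Choose G and Q: together they cover T1, T8, T9, T5, T2 — every target.
Total install cost: 7 + 12 = 19.

19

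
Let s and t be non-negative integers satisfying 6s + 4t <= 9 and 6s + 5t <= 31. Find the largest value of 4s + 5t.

10

Relaxing integrality, the LP optimum is 11.25 at (s,t) = (0, 2.25), which is not an integer point.
(s,t)=(0,2): 6·0+4·2=8≤9, 6·0+5·2=10≤31, objective 10.
(s,t)=(0,1): 6·0+4·1=4≤9, 6·0+5·1=5≤31, objective 5.
The best lattice point is (0,2), giving 10.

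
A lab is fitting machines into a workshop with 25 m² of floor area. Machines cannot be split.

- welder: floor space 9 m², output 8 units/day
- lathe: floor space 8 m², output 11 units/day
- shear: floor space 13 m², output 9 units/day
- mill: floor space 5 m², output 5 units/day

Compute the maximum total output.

24

Allowing fractional choices, the relaxed optimum would be about 26.1, but machines are indivisible.
welder + lathe + mill: floor space 9 + 8 + 5 = 22 ≤ 25, output 8 + 11 + 5 = 24.
welder + lathe: floor space 9 + 8 = 17 ≤ 25, output 8 + 11 = 19.
lathe + shear: floor space 8 + 13 = 21 ≤ 25, output 11 + 9 = 20.
Best is welder, lathe, and mill with total output 24.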